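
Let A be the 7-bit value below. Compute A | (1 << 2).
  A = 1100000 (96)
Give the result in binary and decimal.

Mask = 1 << 2 = 0000100
Bit 2 of A is 0, so OR-ing with the mask flips it to 1.
  1100000
| 0000100
---------
  1100100

Answer: 1100100 (100)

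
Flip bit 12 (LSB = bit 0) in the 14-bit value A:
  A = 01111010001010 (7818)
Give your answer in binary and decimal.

Mask = 1 << 12 = 01000000000000
Bit 12 of A is 1; XOR with the mask flips it to 0.
  01111010001010
^ 01000000000000
----------------
  00111010001010

Answer: 00111010001010 (3722)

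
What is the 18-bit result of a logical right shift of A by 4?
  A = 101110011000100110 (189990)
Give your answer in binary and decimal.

Logical shift right by 4: drop the bottom 4 bit(s), prepend 4 zero(s) on the left.
  101110011000100110  ->  keep [10111001100010], discard [0110], prepend 0000
= 000010111001100010

Answer: 000010111001100010 (11874)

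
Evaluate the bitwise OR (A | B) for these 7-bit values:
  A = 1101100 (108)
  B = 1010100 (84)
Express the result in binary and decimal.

Apply | to each column (1 where either bit is 1):
  1101100
| 1010100
---------
  1111100

Answer: 1111100 (124)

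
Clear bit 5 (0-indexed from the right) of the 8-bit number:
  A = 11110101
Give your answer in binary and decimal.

Mask = ~(1 << 5) = 11011111
Bit 5 of A is 1, so AND-ing with the mask clears it to 0.
  11110101
& 11011111
----------
  11010101

Answer: 11010101 (213)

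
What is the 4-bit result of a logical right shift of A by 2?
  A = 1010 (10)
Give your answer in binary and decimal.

Logical shift right by 2: drop the bottom 2 bit(s), prepend 2 zero(s) on the left.
  1010  ->  keep [10], discard [10], prepend 00
= 0010

Answer: 0010 (2)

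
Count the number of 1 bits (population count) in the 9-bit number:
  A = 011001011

011001011
1-bits at positions (from bit 0 = LSB): 0, 1, 3, 6, 7
Count = 5

Answer: 5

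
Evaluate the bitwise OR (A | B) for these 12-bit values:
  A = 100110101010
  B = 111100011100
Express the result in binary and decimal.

Apply | to each column (1 where either bit is 1):
  100110101010
| 111100011100
--------------
  111110111110

Answer: 111110111110 (4030)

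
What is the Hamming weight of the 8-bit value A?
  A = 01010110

01010110
1-bits at positions (from bit 0 = LSB): 1, 2, 4, 6
Count = 4

Answer: 4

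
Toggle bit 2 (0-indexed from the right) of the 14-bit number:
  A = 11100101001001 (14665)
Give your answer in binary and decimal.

Mask = 1 << 2 = 00000000000100
Bit 2 of A is 0; XOR with the mask flips it to 1.
  11100101001001
^ 00000000000100
----------------
  11100101001101

Answer: 11100101001101 (14669)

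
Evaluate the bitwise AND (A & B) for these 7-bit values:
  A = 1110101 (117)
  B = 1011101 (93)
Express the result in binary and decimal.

Apply & to each column (1 only where both bits are 1):
  1110101
& 1011101
---------
  1010101

Answer: 1010101 (85)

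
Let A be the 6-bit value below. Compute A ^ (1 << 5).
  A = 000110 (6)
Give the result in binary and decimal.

Mask = 1 << 5 = 100000
Bit 5 of A is 0; XOR with the mask flips it to 1.
  000110
^ 100000
--------
  100110

Answer: 100110 (38)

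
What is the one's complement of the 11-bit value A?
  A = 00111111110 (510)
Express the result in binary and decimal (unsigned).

Flip each bit (0->1, 1->0):
  00111111110
  11000000001

Answer: 11000000001 (1537)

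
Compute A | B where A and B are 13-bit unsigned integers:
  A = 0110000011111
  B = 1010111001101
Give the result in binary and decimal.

Apply | to each column (1 where either bit is 1):
  0110000011111
| 1010111001101
---------------
  1110111011111

Answer: 1110111011111 (7647)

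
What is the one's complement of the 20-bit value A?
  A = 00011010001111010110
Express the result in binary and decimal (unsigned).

Flip each bit (0->1, 1->0):
  00011010001111010110
  11100101110000101001

Answer: 11100101110000101001 (941097)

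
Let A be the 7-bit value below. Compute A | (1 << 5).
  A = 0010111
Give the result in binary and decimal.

Mask = 1 << 5 = 0100000
Bit 5 of A is 0, so OR-ing with the mask flips it to 1.
  0010111
| 0100000
---------
  0110111

Answer: 0110111 (55)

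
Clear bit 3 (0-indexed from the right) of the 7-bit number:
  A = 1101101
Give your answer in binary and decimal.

Mask = ~(1 << 3) = 1110111
Bit 3 of A is 1, so AND-ing with the mask clears it to 0.
  1101101
& 1110111
---------
  1100101

Answer: 1100101 (101)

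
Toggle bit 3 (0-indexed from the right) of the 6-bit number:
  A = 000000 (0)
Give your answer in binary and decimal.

Mask = 1 << 3 = 001000
Bit 3 of A is 0; XOR with the mask flips it to 1.
  000000
^ 001000
--------
  001000

Answer: 001000 (8)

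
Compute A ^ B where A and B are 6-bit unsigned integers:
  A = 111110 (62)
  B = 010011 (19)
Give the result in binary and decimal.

Apply ^ to each column (1 where bits differ):
  111110
^ 010011
--------
  101101

Answer: 101101 (45)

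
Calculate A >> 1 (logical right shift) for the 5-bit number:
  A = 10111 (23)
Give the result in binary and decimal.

Logical shift right by 1: drop the bottom 1 bit(s), prepend 1 zero(s) on the left.
  10111  ->  keep [1011], discard [1], prepend 0
= 01011

Answer: 01011 (11)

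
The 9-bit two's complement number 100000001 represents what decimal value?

MSB is 1, so the value is negative. Find the magnitude:
1. Invert bits:  011111110
2. Add 1:        011111111  = 255
3. Apply sign:   -255

Answer: -255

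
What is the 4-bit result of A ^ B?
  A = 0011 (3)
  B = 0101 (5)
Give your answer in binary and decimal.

Apply ^ to each column (1 where bits differ):
  0011
^ 0101
------
  0110

Answer: 0110 (6)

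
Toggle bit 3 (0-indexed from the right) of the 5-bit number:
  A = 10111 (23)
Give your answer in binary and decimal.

Mask = 1 << 3 = 01000
Bit 3 of A is 0; XOR with the mask flips it to 1.
  10111
^ 01000
-------
  11111

Answer: 11111 (31)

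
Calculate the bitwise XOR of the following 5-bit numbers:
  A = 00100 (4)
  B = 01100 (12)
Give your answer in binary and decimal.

Apply ^ to each column (1 where bits differ):
  00100
^ 01100
-------
  01000

Answer: 01000 (8)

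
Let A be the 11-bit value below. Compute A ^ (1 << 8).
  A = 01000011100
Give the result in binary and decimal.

Mask = 1 << 8 = 00100000000
Bit 8 of A is 0; XOR with the mask flips it to 1.
  01000011100
^ 00100000000
-------------
  01100011100

Answer: 01100011100 (796)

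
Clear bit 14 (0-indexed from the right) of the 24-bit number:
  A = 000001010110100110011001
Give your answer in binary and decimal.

Mask = ~(1 << 14) = 111111111011111111111111
Bit 14 of A is 1, so AND-ing with the mask clears it to 0.
  000001010110100110011001
& 111111111011111111111111
--------------------------
  000001010010100110011001

Answer: 000001010010100110011001 (338329)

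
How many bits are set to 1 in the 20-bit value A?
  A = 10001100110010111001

10001100110010111001
1-bits at positions (from bit 0 = LSB): 0, 3, 4, 5, 7, 10, 11, 14, 15, 19
Count = 10

Answer: 10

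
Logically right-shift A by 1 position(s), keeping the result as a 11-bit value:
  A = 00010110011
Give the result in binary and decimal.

Logical shift right by 1: drop the bottom 1 bit(s), prepend 1 zero(s) on the left.
  00010110011  ->  keep [0001011001], discard [1], prepend 0
= 00001011001

Answer: 00001011001 (89)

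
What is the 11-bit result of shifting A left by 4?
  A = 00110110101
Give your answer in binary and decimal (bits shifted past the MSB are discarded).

Shift left by 4: drop the top 4 bit(s), append 4 zero(s) on the right.
  00110110101  ->  discard [0011], keep [0110101], append 0000
= 01101010000

Answer: 01101010000 (848)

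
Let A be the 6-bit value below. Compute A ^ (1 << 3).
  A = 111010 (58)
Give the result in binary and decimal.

Mask = 1 << 3 = 001000
Bit 3 of A is 1; XOR with the mask flips it to 0.
  111010
^ 001000
--------
  110010

Answer: 110010 (50)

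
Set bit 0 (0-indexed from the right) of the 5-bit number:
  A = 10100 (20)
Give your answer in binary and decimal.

Mask = 1 << 0 = 00001
Bit 0 of A is 0, so OR-ing with the mask flips it to 1.
  10100
| 00001
-------
  10101

Answer: 10101 (21)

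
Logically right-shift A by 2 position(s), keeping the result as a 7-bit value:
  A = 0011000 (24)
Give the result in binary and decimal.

Logical shift right by 2: drop the bottom 2 bit(s), prepend 2 zero(s) on the left.
  0011000  ->  keep [00110], discard [00], prepend 00
= 0000110

Answer: 0000110 (6)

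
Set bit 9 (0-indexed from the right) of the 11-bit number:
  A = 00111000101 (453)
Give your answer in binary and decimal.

Mask = 1 << 9 = 01000000000
Bit 9 of A is 0, so OR-ing with the mask flips it to 1.
  00111000101
| 01000000000
-------------
  01111000101

Answer: 01111000101 (965)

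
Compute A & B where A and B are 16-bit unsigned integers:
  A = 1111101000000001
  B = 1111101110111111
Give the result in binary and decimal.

Apply & to each column (1 only where both bits are 1):
  1111101000000001
& 1111101110111111
------------------
  1111101000000001

Answer: 1111101000000001 (64001)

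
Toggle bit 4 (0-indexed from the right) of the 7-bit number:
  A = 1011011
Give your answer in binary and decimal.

Mask = 1 << 4 = 0010000
Bit 4 of A is 1; XOR with the mask flips it to 0.
  1011011
^ 0010000
---------
  1001011

Answer: 1001011 (75)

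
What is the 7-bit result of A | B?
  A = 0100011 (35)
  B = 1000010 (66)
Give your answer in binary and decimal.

Apply | to each column (1 where either bit is 1):
  0100011
| 1000010
---------
  1100011

Answer: 1100011 (99)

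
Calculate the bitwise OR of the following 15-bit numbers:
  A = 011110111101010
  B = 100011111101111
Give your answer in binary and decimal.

Apply | to each column (1 where either bit is 1):
  011110111101010
| 100011111101111
-----------------
  111111111101111

Answer: 111111111101111 (32751)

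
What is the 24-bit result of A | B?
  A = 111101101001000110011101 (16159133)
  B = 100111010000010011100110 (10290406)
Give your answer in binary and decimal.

Apply | to each column (1 where either bit is 1):
  111101101001000110011101
| 100111010000010011100110
--------------------------
  111111111001010111111111

Answer: 111111111001010111111111 (16750079)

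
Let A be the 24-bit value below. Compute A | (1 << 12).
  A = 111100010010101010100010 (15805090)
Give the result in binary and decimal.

Mask = 1 << 12 = 000000000001000000000000
Bit 12 of A is 0, so OR-ing with the mask flips it to 1.
  111100010010101010100010
| 000000000001000000000000
--------------------------
  111100010011101010100010

Answer: 111100010011101010100010 (15809186)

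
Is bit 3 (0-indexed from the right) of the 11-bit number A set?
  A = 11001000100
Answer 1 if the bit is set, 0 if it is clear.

Bit 3 is the 4th from the right.
  11001000100
         ^
That bit is 0.

Answer: 0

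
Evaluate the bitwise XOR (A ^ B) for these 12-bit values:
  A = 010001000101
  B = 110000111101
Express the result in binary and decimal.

Apply ^ to each column (1 where bits differ):
  010001000101
^ 110000111101
--------------
  100001111000

Answer: 100001111000 (2168)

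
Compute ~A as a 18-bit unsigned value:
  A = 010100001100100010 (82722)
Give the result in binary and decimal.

Flip each bit (0->1, 1->0):
  010100001100100010
  101011110011011101

Answer: 101011110011011101 (179421)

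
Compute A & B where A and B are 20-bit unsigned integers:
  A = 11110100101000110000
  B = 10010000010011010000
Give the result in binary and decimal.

Apply & to each column (1 only where both bits are 1):
  11110100101000110000
& 10010000010011010000
----------------------
  10010000000000010000

Answer: 10010000000000010000 (589840)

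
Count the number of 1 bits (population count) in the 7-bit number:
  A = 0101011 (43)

0101011
1-bits at positions (from bit 0 = LSB): 0, 1, 3, 5
Count = 4

Answer: 4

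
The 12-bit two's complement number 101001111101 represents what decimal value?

MSB is 1, so the value is negative. Find the magnitude:
1. Invert bits:  010110000010
2. Add 1:        010110000011  = 1411
3. Apply sign:   -1411

Answer: -1411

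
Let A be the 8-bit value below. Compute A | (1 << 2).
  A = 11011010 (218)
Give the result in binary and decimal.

Mask = 1 << 2 = 00000100
Bit 2 of A is 0, so OR-ing with the mask flips it to 1.
  11011010
| 00000100
----------
  11011110

Answer: 11011110 (222)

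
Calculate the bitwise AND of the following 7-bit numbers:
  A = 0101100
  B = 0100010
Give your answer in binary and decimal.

Apply & to each column (1 only where both bits are 1):
  0101100
& 0100010
---------
  0100000

Answer: 0100000 (32)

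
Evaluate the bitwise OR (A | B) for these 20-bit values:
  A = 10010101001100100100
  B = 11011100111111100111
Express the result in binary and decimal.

Apply | to each column (1 where either bit is 1):
  10010101001100100100
| 11011100111111100111
----------------------
  11011101111111100111

Answer: 11011101111111100111 (909287)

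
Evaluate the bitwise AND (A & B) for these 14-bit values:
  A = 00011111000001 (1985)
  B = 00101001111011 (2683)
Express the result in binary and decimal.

Apply & to each column (1 only where both bits are 1):
  00011111000001
& 00101001111011
----------------
  00001001000001

Answer: 00001001000001 (577)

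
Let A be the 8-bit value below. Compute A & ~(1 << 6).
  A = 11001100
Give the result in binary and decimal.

Mask = ~(1 << 6) = 10111111
Bit 6 of A is 1, so AND-ing with the mask clears it to 0.
  11001100
& 10111111
----------
  10001100

Answer: 10001100 (140)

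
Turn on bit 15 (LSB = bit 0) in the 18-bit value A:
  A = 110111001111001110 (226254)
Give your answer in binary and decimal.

Mask = 1 << 15 = 001000000000000000
Bit 15 of A is 0, so OR-ing with the mask flips it to 1.
  110111001111001110
| 001000000000000000
--------------------
  111111001111001110

Answer: 111111001111001110 (259022)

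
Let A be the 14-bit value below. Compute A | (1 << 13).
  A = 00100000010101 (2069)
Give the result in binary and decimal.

Mask = 1 << 13 = 10000000000000
Bit 13 of A is 0, so OR-ing with the mask flips it to 1.
  00100000010101
| 10000000000000
----------------
  10100000010101

Answer: 10100000010101 (10261)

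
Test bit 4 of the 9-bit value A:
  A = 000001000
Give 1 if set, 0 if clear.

Bit 4 is the 5th from the right.
  000001000
      ^
That bit is 0.

Answer: 0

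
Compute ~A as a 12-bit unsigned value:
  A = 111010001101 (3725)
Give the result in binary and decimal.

Flip each bit (0->1, 1->0):
  111010001101
  000101110010

Answer: 000101110010 (370)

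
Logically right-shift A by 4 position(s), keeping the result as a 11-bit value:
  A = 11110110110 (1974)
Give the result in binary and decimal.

Logical shift right by 4: drop the bottom 4 bit(s), prepend 4 zero(s) on the left.
  11110110110  ->  keep [1111011], discard [0110], prepend 0000
= 00001111011

Answer: 00001111011 (123)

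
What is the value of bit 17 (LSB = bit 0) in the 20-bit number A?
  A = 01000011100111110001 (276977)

Bit 17 is the 18th from the right.
  01000011100111110001
    ^
That bit is 0.

Answer: 0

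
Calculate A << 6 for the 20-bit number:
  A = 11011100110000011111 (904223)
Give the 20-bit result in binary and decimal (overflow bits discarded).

Shift left by 6: drop the top 6 bit(s), append 6 zero(s) on the right.
  11011100110000011111  ->  discard [110111], keep [00110000011111], append 000000
= 00110000011111000000

Answer: 00110000011111000000 (198592)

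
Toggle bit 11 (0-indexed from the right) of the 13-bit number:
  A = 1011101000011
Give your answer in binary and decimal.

Mask = 1 << 11 = 0100000000000
Bit 11 of A is 0; XOR with the mask flips it to 1.
  1011101000011
^ 0100000000000
---------------
  1111101000011

Answer: 1111101000011 (8003)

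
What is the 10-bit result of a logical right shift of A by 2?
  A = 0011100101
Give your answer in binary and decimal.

Logical shift right by 2: drop the bottom 2 bit(s), prepend 2 zero(s) on the left.
  0011100101  ->  keep [00111001], discard [01], prepend 00
= 0000111001

Answer: 0000111001 (57)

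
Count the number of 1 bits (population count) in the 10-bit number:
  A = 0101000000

0101000000
1-bits at positions (from bit 0 = LSB): 6, 8
Count = 2

Answer: 2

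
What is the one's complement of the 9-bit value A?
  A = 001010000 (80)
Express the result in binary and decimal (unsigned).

Flip each bit (0->1, 1->0):
  001010000
  110101111

Answer: 110101111 (431)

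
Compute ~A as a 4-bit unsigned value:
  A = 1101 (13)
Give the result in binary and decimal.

Flip each bit (0->1, 1->0):
  1101
  0010

Answer: 0010 (2)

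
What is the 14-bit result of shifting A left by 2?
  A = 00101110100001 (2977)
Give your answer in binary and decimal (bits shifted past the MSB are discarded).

Shift left by 2: drop the top 2 bit(s), append 2 zero(s) on the right.
  00101110100001  ->  discard [00], keep [101110100001], append 00
= 10111010000100

Answer: 10111010000100 (11908)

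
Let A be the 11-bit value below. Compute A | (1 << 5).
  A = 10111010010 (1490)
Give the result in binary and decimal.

Mask = 1 << 5 = 00000100000
Bit 5 of A is 0, so OR-ing with the mask flips it to 1.
  10111010010
| 00000100000
-------------
  10111110010

Answer: 10111110010 (1522)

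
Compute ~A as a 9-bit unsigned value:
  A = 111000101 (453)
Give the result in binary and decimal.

Flip each bit (0->1, 1->0):
  111000101
  000111010

Answer: 000111010 (58)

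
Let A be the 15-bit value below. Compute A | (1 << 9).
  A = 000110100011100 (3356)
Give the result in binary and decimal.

Mask = 1 << 9 = 000001000000000
Bit 9 of A is 0, so OR-ing with the mask flips it to 1.
  000110100011100
| 000001000000000
-----------------
  000111100011100

Answer: 000111100011100 (3868)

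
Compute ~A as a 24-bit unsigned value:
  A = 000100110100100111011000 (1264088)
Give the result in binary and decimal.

Flip each bit (0->1, 1->0):
  000100110100100111011000
  111011001011011000100111

Answer: 111011001011011000100111 (15513127)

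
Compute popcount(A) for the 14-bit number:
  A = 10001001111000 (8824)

10001001111000
1-bits at positions (from bit 0 = LSB): 3, 4, 5, 6, 9, 13
Count = 6

Answer: 6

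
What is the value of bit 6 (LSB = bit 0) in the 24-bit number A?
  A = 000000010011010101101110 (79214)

Bit 6 is the 7th from the right.
  000000010011010101101110
                   ^
That bit is 1.

Answer: 1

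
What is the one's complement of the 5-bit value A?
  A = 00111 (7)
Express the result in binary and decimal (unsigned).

Flip each bit (0->1, 1->0):
  00111
  11000

Answer: 11000 (24)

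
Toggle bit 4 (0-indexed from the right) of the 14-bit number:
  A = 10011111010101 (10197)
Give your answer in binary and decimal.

Mask = 1 << 4 = 00000000010000
Bit 4 of A is 1; XOR with the mask flips it to 0.
  10011111010101
^ 00000000010000
----------------
  10011111000101

Answer: 10011111000101 (10181)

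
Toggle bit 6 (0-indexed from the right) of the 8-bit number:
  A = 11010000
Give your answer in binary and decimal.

Mask = 1 << 6 = 01000000
Bit 6 of A is 1; XOR with the mask flips it to 0.
  11010000
^ 01000000
----------
  10010000

Answer: 10010000 (144)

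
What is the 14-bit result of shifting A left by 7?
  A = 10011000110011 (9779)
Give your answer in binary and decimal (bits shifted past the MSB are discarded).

Shift left by 7: drop the top 7 bit(s), append 7 zero(s) on the right.
  10011000110011  ->  discard [1001100], keep [0110011], append 0000000
= 01100110000000

Answer: 01100110000000 (6528)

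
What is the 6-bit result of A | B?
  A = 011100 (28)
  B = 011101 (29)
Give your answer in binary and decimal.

Apply | to each column (1 where either bit is 1):
  011100
| 011101
--------
  011101

Answer: 011101 (29)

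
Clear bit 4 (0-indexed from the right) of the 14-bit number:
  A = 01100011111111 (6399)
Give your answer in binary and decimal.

Mask = ~(1 << 4) = 11111111101111
Bit 4 of A is 1, so AND-ing with the mask clears it to 0.
  01100011111111
& 11111111101111
----------------
  01100011101111

Answer: 01100011101111 (6383)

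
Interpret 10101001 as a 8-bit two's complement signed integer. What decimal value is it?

MSB is 1, so the value is negative. Find the magnitude:
1. Invert bits:  01010110
2. Add 1:        01010111  = 87
3. Apply sign:   -87

Answer: -87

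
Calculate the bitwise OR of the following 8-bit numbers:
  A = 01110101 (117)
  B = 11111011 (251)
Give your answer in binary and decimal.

Apply | to each column (1 where either bit is 1):
  01110101
| 11111011
----------
  11111111

Answer: 11111111 (255)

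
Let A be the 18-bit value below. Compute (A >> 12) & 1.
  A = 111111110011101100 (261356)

Bit 12 is the 13th from the right.
  111111110011101100
       ^
That bit is 1.

Answer: 1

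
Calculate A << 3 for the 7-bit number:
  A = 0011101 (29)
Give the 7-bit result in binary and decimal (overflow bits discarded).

Shift left by 3: drop the top 3 bit(s), append 3 zero(s) on the right.
  0011101  ->  discard [001], keep [1101], append 000
= 1101000

Answer: 1101000 (104)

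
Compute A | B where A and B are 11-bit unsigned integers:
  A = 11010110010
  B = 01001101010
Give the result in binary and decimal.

Apply | to each column (1 where either bit is 1):
  11010110010
| 01001101010
-------------
  11011111010

Answer: 11011111010 (1786)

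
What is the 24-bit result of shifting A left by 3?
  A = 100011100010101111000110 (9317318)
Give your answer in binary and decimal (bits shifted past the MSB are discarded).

Shift left by 3: drop the top 3 bit(s), append 3 zero(s) on the right.
  100011100010101111000110  ->  discard [100], keep [011100010101111000110], append 000
= 011100010101111000110000

Answer: 011100010101111000110000 (7429680)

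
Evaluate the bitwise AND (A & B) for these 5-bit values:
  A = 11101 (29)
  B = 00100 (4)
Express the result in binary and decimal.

Apply & to each column (1 only where both bits are 1):
  11101
& 00100
-------
  00100

Answer: 00100 (4)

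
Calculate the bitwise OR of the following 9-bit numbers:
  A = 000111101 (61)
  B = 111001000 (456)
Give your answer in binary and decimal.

Apply | to each column (1 where either bit is 1):
  000111101
| 111001000
-----------
  111111101

Answer: 111111101 (509)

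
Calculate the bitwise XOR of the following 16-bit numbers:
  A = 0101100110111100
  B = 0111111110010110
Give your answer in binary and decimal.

Apply ^ to each column (1 where bits differ):
  0101100110111100
^ 0111111110010110
------------------
  0010011000101010

Answer: 0010011000101010 (9770)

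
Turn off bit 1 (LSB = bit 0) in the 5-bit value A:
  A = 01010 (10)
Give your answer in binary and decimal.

Mask = ~(1 << 1) = 11101
Bit 1 of A is 1, so AND-ing with the mask clears it to 0.
  01010
& 11101
-------
  01000

Answer: 01000 (8)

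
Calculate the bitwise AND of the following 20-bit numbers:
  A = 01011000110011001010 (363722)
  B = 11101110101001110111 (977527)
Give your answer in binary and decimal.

Apply & to each column (1 only where both bits are 1):
  01011000110011001010
& 11101110101001110111
----------------------
  01001000100001000010

Answer: 01001000100001000010 (297026)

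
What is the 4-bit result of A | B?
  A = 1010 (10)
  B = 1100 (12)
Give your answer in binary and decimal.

Apply | to each column (1 where either bit is 1):
  1010
| 1100
------
  1110

Answer: 1110 (14)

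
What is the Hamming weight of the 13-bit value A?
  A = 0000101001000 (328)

0000101001000
1-bits at positions (from bit 0 = LSB): 3, 6, 8
Count = 3

Answer: 3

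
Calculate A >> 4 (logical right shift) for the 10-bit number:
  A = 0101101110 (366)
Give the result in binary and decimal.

Logical shift right by 4: drop the bottom 4 bit(s), prepend 4 zero(s) on the left.
  0101101110  ->  keep [010110], discard [1110], prepend 0000
= 0000010110

Answer: 0000010110 (22)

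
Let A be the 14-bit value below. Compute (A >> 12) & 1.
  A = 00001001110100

Bit 12 is the 13th from the right.
  00001001110100
   ^
That bit is 0.

Answer: 0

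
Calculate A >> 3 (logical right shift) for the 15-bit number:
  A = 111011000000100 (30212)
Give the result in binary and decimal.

Logical shift right by 3: drop the bottom 3 bit(s), prepend 3 zero(s) on the left.
  111011000000100  ->  keep [111011000000], discard [100], prepend 000
= 000111011000000

Answer: 000111011000000 (3776)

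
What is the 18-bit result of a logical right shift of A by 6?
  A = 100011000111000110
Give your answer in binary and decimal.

Logical shift right by 6: drop the bottom 6 bit(s), prepend 6 zero(s) on the left.
  100011000111000110  ->  keep [100011000111], discard [000110], prepend 000000
= 000000100011000111

Answer: 000000100011000111 (2247)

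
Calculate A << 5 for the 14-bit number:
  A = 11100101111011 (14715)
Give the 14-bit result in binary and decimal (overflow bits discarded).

Shift left by 5: drop the top 5 bit(s), append 5 zero(s) on the right.
  11100101111011  ->  discard [11100], keep [101111011], append 00000
= 10111101100000

Answer: 10111101100000 (12128)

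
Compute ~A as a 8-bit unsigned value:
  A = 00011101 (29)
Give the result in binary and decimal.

Flip each bit (0->1, 1->0):
  00011101
  11100010

Answer: 11100010 (226)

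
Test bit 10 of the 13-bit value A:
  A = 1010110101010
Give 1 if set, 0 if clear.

Bit 10 is the 11th from the right.
  1010110101010
    ^
That bit is 1.

Answer: 1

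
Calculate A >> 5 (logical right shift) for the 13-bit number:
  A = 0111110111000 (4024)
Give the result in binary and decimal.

Logical shift right by 5: drop the bottom 5 bit(s), prepend 5 zero(s) on the left.
  0111110111000  ->  keep [01111101], discard [11000], prepend 00000
= 0000001111101

Answer: 0000001111101 (125)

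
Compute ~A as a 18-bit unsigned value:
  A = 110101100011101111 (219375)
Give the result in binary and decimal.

Flip each bit (0->1, 1->0):
  110101100011101111
  001010011100010000

Answer: 001010011100010000 (42768)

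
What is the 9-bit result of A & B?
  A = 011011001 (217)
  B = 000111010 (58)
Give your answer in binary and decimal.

Apply & to each column (1 only where both bits are 1):
  011011001
& 000111010
-----------
  000011000

Answer: 000011000 (24)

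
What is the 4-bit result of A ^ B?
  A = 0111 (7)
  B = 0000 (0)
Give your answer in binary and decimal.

Apply ^ to each column (1 where bits differ):
  0111
^ 0000
------
  0111

Answer: 0111 (7)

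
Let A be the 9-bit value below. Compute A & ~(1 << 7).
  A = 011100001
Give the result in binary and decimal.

Mask = ~(1 << 7) = 101111111
Bit 7 of A is 1, so AND-ing with the mask clears it to 0.
  011100001
& 101111111
-----------
  001100001

Answer: 001100001 (97)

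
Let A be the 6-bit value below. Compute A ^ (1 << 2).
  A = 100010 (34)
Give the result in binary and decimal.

Mask = 1 << 2 = 000100
Bit 2 of A is 0; XOR with the mask flips it to 1.
  100010
^ 000100
--------
  100110

Answer: 100110 (38)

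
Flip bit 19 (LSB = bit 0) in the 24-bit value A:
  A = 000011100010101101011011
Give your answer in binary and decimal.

Mask = 1 << 19 = 000010000000000000000000
Bit 19 of A is 1; XOR with the mask flips it to 0.
  000011100010101101011011
^ 000010000000000000000000
--------------------------
  000001100010101101011011

Answer: 000001100010101101011011 (404315)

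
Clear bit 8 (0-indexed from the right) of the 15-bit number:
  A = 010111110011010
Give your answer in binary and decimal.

Mask = ~(1 << 8) = 111111011111111
Bit 8 of A is 1, so AND-ing with the mask clears it to 0.
  010111110011010
& 111111011111111
-----------------
  010111010011010

Answer: 010111010011010 (11930)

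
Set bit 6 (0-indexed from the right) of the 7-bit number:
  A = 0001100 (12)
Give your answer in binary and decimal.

Mask = 1 << 6 = 1000000
Bit 6 of A is 0, so OR-ing with the mask flips it to 1.
  0001100
| 1000000
---------
  1001100

Answer: 1001100 (76)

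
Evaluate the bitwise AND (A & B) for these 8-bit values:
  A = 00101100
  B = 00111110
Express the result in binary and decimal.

Apply & to each column (1 only where both bits are 1):
  00101100
& 00111110
----------
  00101100

Answer: 00101100 (44)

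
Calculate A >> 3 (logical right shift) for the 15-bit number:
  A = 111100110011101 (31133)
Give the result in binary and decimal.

Logical shift right by 3: drop the bottom 3 bit(s), prepend 3 zero(s) on the left.
  111100110011101  ->  keep [111100110011], discard [101], prepend 000
= 000111100110011

Answer: 000111100110011 (3891)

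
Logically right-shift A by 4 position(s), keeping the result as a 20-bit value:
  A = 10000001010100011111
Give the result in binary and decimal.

Logical shift right by 4: drop the bottom 4 bit(s), prepend 4 zero(s) on the left.
  10000001010100011111  ->  keep [1000000101010001], discard [1111], prepend 0000
= 00001000000101010001

Answer: 00001000000101010001 (33105)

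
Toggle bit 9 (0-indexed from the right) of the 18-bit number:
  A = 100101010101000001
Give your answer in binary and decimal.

Mask = 1 << 9 = 000000001000000000
Bit 9 of A is 0; XOR with the mask flips it to 1.
  100101010101000001
^ 000000001000000000
--------------------
  100101011101000001

Answer: 100101011101000001 (153409)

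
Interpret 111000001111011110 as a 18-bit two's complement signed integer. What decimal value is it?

MSB is 1, so the value is negative. Find the magnitude:
1. Invert bits:  000111110000100001
2. Add 1:        000111110000100010  = 31778
3. Apply sign:   -31778

Answer: -31778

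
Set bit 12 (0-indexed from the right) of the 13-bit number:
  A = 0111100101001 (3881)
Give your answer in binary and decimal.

Mask = 1 << 12 = 1000000000000
Bit 12 of A is 0, so OR-ing with the mask flips it to 1.
  0111100101001
| 1000000000000
---------------
  1111100101001

Answer: 1111100101001 (7977)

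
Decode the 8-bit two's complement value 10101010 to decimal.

MSB is 1, so the value is negative. Find the magnitude:
1. Invert bits:  01010101
2. Add 1:        01010110  = 86
3. Apply sign:   -86

Answer: -86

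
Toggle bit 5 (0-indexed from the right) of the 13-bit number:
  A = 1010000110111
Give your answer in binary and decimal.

Mask = 1 << 5 = 0000000100000
Bit 5 of A is 1; XOR with the mask flips it to 0.
  1010000110111
^ 0000000100000
---------------
  1010000010111

Answer: 1010000010111 (5143)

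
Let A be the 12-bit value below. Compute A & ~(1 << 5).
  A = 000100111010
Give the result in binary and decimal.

Mask = ~(1 << 5) = 111111011111
Bit 5 of A is 1, so AND-ing with the mask clears it to 0.
  000100111010
& 111111011111
--------------
  000100011010

Answer: 000100011010 (282)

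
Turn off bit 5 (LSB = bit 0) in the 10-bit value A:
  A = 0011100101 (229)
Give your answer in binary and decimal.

Mask = ~(1 << 5) = 1111011111
Bit 5 of A is 1, so AND-ing with the mask clears it to 0.
  0011100101
& 1111011111
------------
  0011000101

Answer: 0011000101 (197)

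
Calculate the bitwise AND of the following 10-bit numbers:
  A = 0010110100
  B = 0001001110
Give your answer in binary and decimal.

Apply & to each column (1 only where both bits are 1):
  0010110100
& 0001001110
------------
  0000000100

Answer: 0000000100 (4)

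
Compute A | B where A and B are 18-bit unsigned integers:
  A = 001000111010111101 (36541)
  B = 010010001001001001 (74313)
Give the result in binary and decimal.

Apply | to each column (1 where either bit is 1):
  001000111010111101
| 010010001001001001
--------------------
  011010111011111101

Answer: 011010111011111101 (110333)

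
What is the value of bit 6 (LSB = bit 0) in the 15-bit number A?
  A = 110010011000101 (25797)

Bit 6 is the 7th from the right.
  110010011000101
          ^
That bit is 1.

Answer: 1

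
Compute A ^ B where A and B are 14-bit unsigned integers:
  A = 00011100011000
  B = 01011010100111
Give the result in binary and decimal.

Apply ^ to each column (1 where bits differ):
  00011100011000
^ 01011010100111
----------------
  01000110111111

Answer: 01000110111111 (4543)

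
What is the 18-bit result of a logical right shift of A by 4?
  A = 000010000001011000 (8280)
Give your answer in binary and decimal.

Logical shift right by 4: drop the bottom 4 bit(s), prepend 4 zero(s) on the left.
  000010000001011000  ->  keep [00001000000101], discard [1000], prepend 0000
= 000000001000000101

Answer: 000000001000000101 (517)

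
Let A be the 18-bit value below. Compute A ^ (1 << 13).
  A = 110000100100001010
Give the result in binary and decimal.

Mask = 1 << 13 = 000010000000000000
Bit 13 of A is 0; XOR with the mask flips it to 1.
  110000100100001010
^ 000010000000000000
--------------------
  110010100100001010

Answer: 110010100100001010 (207114)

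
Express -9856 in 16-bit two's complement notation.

1. Binary of +9856:  0010011010000000
2. Invert bits:     1101100101111111
3. Add 1:           1101100110000000

Answer: 1101100110000000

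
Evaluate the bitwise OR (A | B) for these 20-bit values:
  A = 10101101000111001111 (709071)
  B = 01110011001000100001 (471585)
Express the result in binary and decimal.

Apply | to each column (1 where either bit is 1):
  10101101000111001111
| 01110011001000100001
----------------------
  11111111001111101111

Answer: 11111111001111101111 (1045487)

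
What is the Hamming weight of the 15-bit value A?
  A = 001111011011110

001111011011110
1-bits at positions (from bit 0 = LSB): 1, 2, 3, 4, 6, 7, 9, 10, 11, 12
Count = 10

Answer: 10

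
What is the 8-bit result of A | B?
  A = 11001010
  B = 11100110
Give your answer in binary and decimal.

Apply | to each column (1 where either bit is 1):
  11001010
| 11100110
----------
  11101110

Answer: 11101110 (238)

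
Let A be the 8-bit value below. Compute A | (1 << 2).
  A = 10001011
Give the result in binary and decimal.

Mask = 1 << 2 = 00000100
Bit 2 of A is 0, so OR-ing with the mask flips it to 1.
  10001011
| 00000100
----------
  10001111

Answer: 10001111 (143)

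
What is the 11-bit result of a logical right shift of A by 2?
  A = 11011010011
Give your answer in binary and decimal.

Logical shift right by 2: drop the bottom 2 bit(s), prepend 2 zero(s) on the left.
  11011010011  ->  keep [110110100], discard [11], prepend 00
= 00110110100

Answer: 00110110100 (436)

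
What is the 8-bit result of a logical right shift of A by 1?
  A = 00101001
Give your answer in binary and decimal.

Logical shift right by 1: drop the bottom 1 bit(s), prepend 1 zero(s) on the left.
  00101001  ->  keep [0010100], discard [1], prepend 0
= 00010100

Answer: 00010100 (20)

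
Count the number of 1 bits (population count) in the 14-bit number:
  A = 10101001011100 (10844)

10101001011100
1-bits at positions (from bit 0 = LSB): 2, 3, 4, 6, 9, 11, 13
Count = 7

Answer: 7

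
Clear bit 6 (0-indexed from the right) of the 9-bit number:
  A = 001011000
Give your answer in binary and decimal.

Mask = ~(1 << 6) = 110111111
Bit 6 of A is 1, so AND-ing with the mask clears it to 0.
  001011000
& 110111111
-----------
  000011000

Answer: 000011000 (24)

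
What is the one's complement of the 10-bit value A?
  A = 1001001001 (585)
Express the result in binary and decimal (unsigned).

Flip each bit (0->1, 1->0):
  1001001001
  0110110110

Answer: 0110110110 (438)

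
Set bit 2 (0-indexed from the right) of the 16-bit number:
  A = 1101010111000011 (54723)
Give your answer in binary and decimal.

Mask = 1 << 2 = 0000000000000100
Bit 2 of A is 0, so OR-ing with the mask flips it to 1.
  1101010111000011
| 0000000000000100
------------------
  1101010111000111

Answer: 1101010111000111 (54727)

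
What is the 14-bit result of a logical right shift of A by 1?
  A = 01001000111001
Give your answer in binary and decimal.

Logical shift right by 1: drop the bottom 1 bit(s), prepend 1 zero(s) on the left.
  01001000111001  ->  keep [0100100011100], discard [1], prepend 0
= 00100100011100

Answer: 00100100011100 (2332)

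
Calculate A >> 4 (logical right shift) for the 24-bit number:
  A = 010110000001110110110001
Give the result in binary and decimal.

Logical shift right by 4: drop the bottom 4 bit(s), prepend 4 zero(s) on the left.
  010110000001110110110001  ->  keep [01011000000111011011], discard [0001], prepend 0000
= 000001011000000111011011

Answer: 000001011000000111011011 (360923)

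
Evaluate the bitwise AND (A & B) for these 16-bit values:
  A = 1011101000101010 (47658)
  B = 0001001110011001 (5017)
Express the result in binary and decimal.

Apply & to each column (1 only where both bits are 1):
  1011101000101010
& 0001001110011001
------------------
  0001001000001000

Answer: 0001001000001000 (4616)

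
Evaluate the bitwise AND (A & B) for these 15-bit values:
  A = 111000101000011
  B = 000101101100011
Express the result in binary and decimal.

Apply & to each column (1 only where both bits are 1):
  111000101000011
& 000101101100011
-----------------
  000000101000011

Answer: 000000101000011 (323)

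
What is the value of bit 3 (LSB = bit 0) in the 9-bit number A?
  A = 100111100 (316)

Bit 3 is the 4th from the right.
  100111100
       ^
That bit is 1.

Answer: 1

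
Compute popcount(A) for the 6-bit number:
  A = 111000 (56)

111000
1-bits at positions (from bit 0 = LSB): 3, 4, 5
Count = 3

Answer: 3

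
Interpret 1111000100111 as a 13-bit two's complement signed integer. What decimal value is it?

MSB is 1, so the value is negative. Find the magnitude:
1. Invert bits:  0000111011000
2. Add 1:        0000111011001  = 473
3. Apply sign:   -473

Answer: -473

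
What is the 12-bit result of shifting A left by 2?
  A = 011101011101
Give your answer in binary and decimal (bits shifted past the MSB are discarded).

Shift left by 2: drop the top 2 bit(s), append 2 zero(s) on the right.
  011101011101  ->  discard [01], keep [1101011101], append 00
= 110101110100

Answer: 110101110100 (3444)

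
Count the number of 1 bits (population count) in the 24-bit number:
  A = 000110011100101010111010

000110011100101010111010
1-bits at positions (from bit 0 = LSB): 1, 3, 4, 5, 7, 9, 11, 14, 15, 16, 19, 20
Count = 12

Answer: 12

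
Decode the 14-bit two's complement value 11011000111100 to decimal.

MSB is 1, so the value is negative. Find the magnitude:
1. Invert bits:  00100111000011
2. Add 1:        00100111000100  = 2500
3. Apply sign:   -2500

Answer: -2500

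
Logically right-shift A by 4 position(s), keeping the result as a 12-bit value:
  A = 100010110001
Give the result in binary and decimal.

Logical shift right by 4: drop the bottom 4 bit(s), prepend 4 zero(s) on the left.
  100010110001  ->  keep [10001011], discard [0001], prepend 0000
= 000010001011

Answer: 000010001011 (139)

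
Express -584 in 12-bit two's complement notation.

1. Binary of +584:  001001001000
2. Invert bits:     110110110111
3. Add 1:           110110111000

Answer: 110110111000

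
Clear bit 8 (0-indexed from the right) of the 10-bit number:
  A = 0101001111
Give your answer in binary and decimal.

Mask = ~(1 << 8) = 1011111111
Bit 8 of A is 1, so AND-ing with the mask clears it to 0.
  0101001111
& 1011111111
------------
  0001001111

Answer: 0001001111 (79)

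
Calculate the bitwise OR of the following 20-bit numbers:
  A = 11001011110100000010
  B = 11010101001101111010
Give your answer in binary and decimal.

Apply | to each column (1 where either bit is 1):
  11001011110100000010
| 11010101001101111010
----------------------
  11011111111101111010

Answer: 11011111111101111010 (917370)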